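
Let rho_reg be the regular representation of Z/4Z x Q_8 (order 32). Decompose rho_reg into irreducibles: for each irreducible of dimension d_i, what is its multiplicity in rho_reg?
Each irreducible V_i of dimension d_i appears with multiplicity d_i, i.e. rho_reg = (direct sum over all irreducibles V_i) d_i V_i. The irreducible dimensions for Z/4Z x Q_8 are 1, 1, 1, 1, 1, 1, 1, 1, 1, 1, 1, 1, 1, 1, 1, 1, 2, 2, 2, 2: 16 irreducibles of dimension 1, each with multiplicity 1; 4 irreducibles of dimension 2, each with multiplicity 2. Total dimension 16*1*1 + 4*2*2 = 32 = |G|.

Derivation: General theorem: in the regular representation of a finite group G, each irreducible appears with multiplicity equal to its dimension. Check: dim(rho_reg) = sum d_i^2 = 1 + 1 + 1 + 1 + 1 + 1 + 1 + 1 + 1 + 1 + 1 + 1 + 1 + 1 + 1 + 1 + 4 + 4 + 4 + 4 = 32 = |G|.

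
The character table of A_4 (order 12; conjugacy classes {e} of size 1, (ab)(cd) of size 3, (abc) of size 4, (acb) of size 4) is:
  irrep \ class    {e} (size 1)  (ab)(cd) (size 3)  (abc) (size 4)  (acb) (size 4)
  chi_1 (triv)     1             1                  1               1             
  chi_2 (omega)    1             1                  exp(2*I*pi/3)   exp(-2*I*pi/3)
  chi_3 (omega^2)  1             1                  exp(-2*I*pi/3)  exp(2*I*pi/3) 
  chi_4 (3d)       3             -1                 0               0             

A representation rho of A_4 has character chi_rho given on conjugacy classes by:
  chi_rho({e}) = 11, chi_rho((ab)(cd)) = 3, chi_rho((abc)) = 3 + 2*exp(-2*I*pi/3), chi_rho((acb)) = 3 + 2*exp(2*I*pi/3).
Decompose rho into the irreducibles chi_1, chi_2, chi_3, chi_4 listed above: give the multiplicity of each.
Multiplicities: chi_1: 3, chi_2: 0, chi_3: 2, chi_4: 2.

Justification: Use <chi_rho, chi> = (1/|G|) sum_C |C| * chi_rho(C) * conj(chi(C)) with |G| = 12 for each irreducible chi in the table:
  <chi_rho, chi_1> = (1/12)[1*(11)*conj(1) + 3*(3)*conj(1) + 4*(3 + 2*exp(-2*I*pi/3))*conj(1) + 4*(3 + 2*exp(2*I*pi/3))*conj(1)]
      = (1/12)[(11) + (9) + (12 + 8*exp(-2*I*pi/3)) + (12 + 8*exp(2*I*pi/3))] = 36/12 = 3
  <chi_rho, chi_2> = (1/12)[1*(11)*conj(1) + 3*(3)*conj(1) + 4*(3 + 2*exp(-2*I*pi/3))*conj(exp(2*I*pi/3)) + 4*(3 + 2*exp(2*I*pi/3))*conj(exp(-2*I*pi/3))]
      = (1/12)[(11) + (9) + (12*exp(-2*I*pi/3) + 8*exp(2*I*pi/3)) + (8*exp(-2*I*pi/3) + 12*exp(2*I*pi/3))] = 0/12 = 0
  <chi_rho, chi_3> = (1/12)[1*(11)*conj(1) + 3*(3)*conj(1) + 4*(3 + 2*exp(-2*I*pi/3))*conj(exp(-2*I*pi/3)) + 4*(3 + 2*exp(2*I*pi/3))*conj(exp(2*I*pi/3))]
      = (1/12)[(11) + (9) + (8 + 12*exp(2*I*pi/3)) + (8 + 12*exp(-2*I*pi/3))] = 24/12 = 2
  <chi_rho, chi_4> = (1/12)[1*(11)*conj(3) + 3*(3)*conj(-1) + 4*(3 + 2*exp(-2*I*pi/3))*conj(0) + 4*(3 + 2*exp(2*I*pi/3))*conj(0)]
      = (1/12)[(33) + (-9) + (0) + (0)] = 24/12 = 2
(Exp terms are combined using exp(i*s)*conj(exp(i*t)) = exp(i*(s-t)), and sums of them are collapsed using the identity that for every m > 1 the m distinct m-th roots of unity sum to 0, e.g. 1 + exp(2*I*pi/3) + exp(-2*I*pi/3) = 0.)
Dimension check: dim(rho) = sum (mult * dim) = 3*1 + 0*1 + 2*1 + 2*3 = 11 = chi_rho(e) = 11.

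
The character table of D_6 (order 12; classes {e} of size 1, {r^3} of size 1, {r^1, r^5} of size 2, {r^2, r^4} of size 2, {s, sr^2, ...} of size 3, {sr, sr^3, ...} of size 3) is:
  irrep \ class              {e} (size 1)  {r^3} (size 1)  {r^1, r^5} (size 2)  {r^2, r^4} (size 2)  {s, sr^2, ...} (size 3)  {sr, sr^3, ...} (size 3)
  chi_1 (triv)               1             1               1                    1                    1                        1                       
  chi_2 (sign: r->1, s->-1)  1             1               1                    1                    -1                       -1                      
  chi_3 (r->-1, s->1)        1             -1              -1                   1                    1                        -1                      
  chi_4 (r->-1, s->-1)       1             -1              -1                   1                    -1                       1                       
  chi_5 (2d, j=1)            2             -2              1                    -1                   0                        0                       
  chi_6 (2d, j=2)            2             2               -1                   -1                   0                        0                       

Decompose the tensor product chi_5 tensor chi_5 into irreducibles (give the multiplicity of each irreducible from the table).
chi_5 tensor chi_5 = chi_1 + chi_2 + chi_6 (all other irreducibles have multiplicity 0).

Why: The character of a tensor product is the pointwise product (chi_5 * chi_5)(C) = chi_5(C) * chi_5(C):
  {e}: (2)*(2), {r^3}: (-2)*(-2), {r^1, r^5}: (1)*(1), {r^2, r^4}: (-1)*(-1), {s, sr^2, ...}: (0)*(0), {sr, sr^3, ...}: (0)*(0)
so (chi_5 * chi_5) takes values
  {e} -> 4, {r^3} -> 4, {r^1, r^5} -> 1, {r^2, r^4} -> 1, {s, sr^2, ...} -> 0, {sr, sr^3, ...} -> 0.
Now take the inner product of this character with each irreducible chi from the table, <chi_5*chi_5, chi> = (1/12) sum_C |C| (chi_5*chi_5)(C) conj(chi(C)):
  <chi_5*chi_5, chi_1> = (1/12)[1*(4)*conj(1) + 1*(4)*conj(1) + 2*(1)*conj(1) + 2*(1)*conj(1) + 3*(0)*conj(1) + 3*(0)*conj(1)]
      = (1/12)[(4) + (4) + (2) + (2) + (0) + (0)] = 12/12 = 1
  <chi_5*chi_5, chi_2> = (1/12)[1*(4)*conj(1) + 1*(4)*conj(1) + 2*(1)*conj(1) + 2*(1)*conj(1) + 3*(0)*conj(-1) + 3*(0)*conj(-1)]
      = (1/12)[(4) + (4) + (2) + (2) + (0) + (0)] = 12/12 = 1
  <chi_5*chi_5, chi_3> = (1/12)[1*(4)*conj(1) + 1*(4)*conj(-1) + 2*(1)*conj(-1) + 2*(1)*conj(1) + 3*(0)*conj(1) + 3*(0)*conj(-1)]
      = (1/12)[(4) + (-4) + (-2) + (2) + (0) + (0)] = 0/12 = 0
  <chi_5*chi_5, chi_4> = (1/12)[1*(4)*conj(1) + 1*(4)*conj(-1) + 2*(1)*conj(-1) + 2*(1)*conj(1) + 3*(0)*conj(-1) + 3*(0)*conj(1)]
      = (1/12)[(4) + (-4) + (-2) + (2) + (0) + (0)] = 0/12 = 0
  <chi_5*chi_5, chi_5> = (1/12)[1*(4)*conj(2) + 1*(4)*conj(-2) + 2*(1)*conj(1) + 2*(1)*conj(-1) + 3*(0)*conj(0) + 3*(0)*conj(0)]
      = (1/12)[(8) + (-8) + (2) + (-2) + (0) + (0)] = 0/12 = 0
  <chi_5*chi_5, chi_6> = (1/12)[1*(4)*conj(2) + 1*(4)*conj(2) + 2*(1)*conj(-1) + 2*(1)*conj(-1) + 3*(0)*conj(0) + 3*(0)*conj(0)]
      = (1/12)[(8) + (8) + (-2) + (-2) + (0) + (0)] = 12/12 = 1
Hence the multiplicities are chi_1: 1, chi_2: 1, chi_6: 1. Dimension check: dim(chi_5)*dim(chi_5) = 2*2 = 4 and sum (mult * dim) = 1*1 + 1*1 + 1*2 = 4.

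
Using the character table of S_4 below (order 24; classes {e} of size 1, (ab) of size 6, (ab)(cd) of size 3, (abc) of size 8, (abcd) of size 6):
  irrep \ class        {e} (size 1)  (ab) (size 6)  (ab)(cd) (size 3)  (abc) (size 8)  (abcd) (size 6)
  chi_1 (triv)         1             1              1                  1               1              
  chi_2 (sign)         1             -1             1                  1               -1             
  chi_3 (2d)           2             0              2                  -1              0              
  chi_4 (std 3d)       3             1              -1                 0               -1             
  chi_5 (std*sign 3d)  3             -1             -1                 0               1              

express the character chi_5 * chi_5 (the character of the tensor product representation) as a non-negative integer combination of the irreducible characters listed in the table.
chi_5 tensor chi_5 = chi_1 + chi_3 + chi_4 + chi_5 (all other irreducibles have multiplicity 0).

Derivation: The character of a tensor product is the pointwise product (chi_5 * chi_5)(C) = chi_5(C) * chi_5(C):
  {e}: (3)*(3), (ab): (-1)*(-1), (ab)(cd): (-1)*(-1), (abc): (0)*(0), (abcd): (1)*(1)
so (chi_5 * chi_5) takes values
  {e} -> 9, (ab) -> 1, (ab)(cd) -> 1, (abc) -> 0, (abcd) -> 1.
Now take the inner product of this character with each irreducible chi from the table, <chi_5*chi_5, chi> = (1/24) sum_C |C| (chi_5*chi_5)(C) conj(chi(C)):
  <chi_5*chi_5, chi_1> = (1/24)[1*(9)*conj(1) + 6*(1)*conj(1) + 3*(1)*conj(1) + 8*(0)*conj(1) + 6*(1)*conj(1)]
      = (1/24)[(9) + (6) + (3) + (0) + (6)] = 24/24 = 1
  <chi_5*chi_5, chi_2> = (1/24)[1*(9)*conj(1) + 6*(1)*conj(-1) + 3*(1)*conj(1) + 8*(0)*conj(1) + 6*(1)*conj(-1)]
      = (1/24)[(9) + (-6) + (3) + (0) + (-6)] = 0/24 = 0
  <chi_5*chi_5, chi_3> = (1/24)[1*(9)*conj(2) + 6*(1)*conj(0) + 3*(1)*conj(2) + 8*(0)*conj(-1) + 6*(1)*conj(0)]
      = (1/24)[(18) + (0) + (6) + (0) + (0)] = 24/24 = 1
  <chi_5*chi_5, chi_4> = (1/24)[1*(9)*conj(3) + 6*(1)*conj(1) + 3*(1)*conj(-1) + 8*(0)*conj(0) + 6*(1)*conj(-1)]
      = (1/24)[(27) + (6) + (-3) + (0) + (-6)] = 24/24 = 1
  <chi_5*chi_5, chi_5> = (1/24)[1*(9)*conj(3) + 6*(1)*conj(-1) + 3*(1)*conj(-1) + 8*(0)*conj(0) + 6*(1)*conj(1)]
      = (1/24)[(27) + (-6) + (-3) + (0) + (6)] = 24/24 = 1
Hence the multiplicities are chi_1: 1, chi_3: 1, chi_4: 1, chi_5: 1. Dimension check: dim(chi_5)*dim(chi_5) = 3*3 = 9 and sum (mult * dim) = 1*1 + 1*2 + 1*3 + 1*3 = 9.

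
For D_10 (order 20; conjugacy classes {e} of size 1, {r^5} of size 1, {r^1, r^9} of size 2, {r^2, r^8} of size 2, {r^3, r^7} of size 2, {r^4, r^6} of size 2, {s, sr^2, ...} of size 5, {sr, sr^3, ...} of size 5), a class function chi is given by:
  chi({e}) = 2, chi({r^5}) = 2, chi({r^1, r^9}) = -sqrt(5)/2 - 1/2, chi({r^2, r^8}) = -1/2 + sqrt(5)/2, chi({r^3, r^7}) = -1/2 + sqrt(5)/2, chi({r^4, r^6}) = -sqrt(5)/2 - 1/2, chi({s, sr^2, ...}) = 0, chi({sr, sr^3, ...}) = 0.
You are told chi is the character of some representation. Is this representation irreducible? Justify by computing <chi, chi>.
Irreducible: <chi, chi> = 1.

Working: <chi, chi> = (1/|G|) sum_C |C| * |chi(C)|^2 = (1/20)[1*|2|^2 + 1*|2|^2 + 2*|-sqrt(5)/2 - 1/2|^2 + 2*|-1/2 + sqrt(5)/2|^2 + 2*|-1/2 + sqrt(5)/2|^2 + 2*|-sqrt(5)/2 - 1/2|^2 + 5*|0|^2 + 5*|0|^2]
  = (1/20)[(4) + (4) + (sqrt(5) + 3) + (3 - sqrt(5)) + (3 - sqrt(5)) + (sqrt(5) + 3) + (0) + (0)] = 20/20 = 1.
A character is irreducible iff <chi, chi> = 1, so this representation is irreducible.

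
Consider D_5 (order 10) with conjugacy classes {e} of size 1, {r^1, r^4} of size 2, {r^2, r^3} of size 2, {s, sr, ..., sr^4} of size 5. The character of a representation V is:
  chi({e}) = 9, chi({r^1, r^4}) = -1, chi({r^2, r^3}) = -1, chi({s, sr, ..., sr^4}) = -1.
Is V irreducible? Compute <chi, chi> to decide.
Not irreducible (reducible): <chi, chi> = 9 > 1.

Argument: <chi, chi> = (1/|G|) sum_C |C| * |chi(C)|^2 = (1/10)[1*|9|^2 + 2*|-1|^2 + 2*|-1|^2 + 5*|-1|^2]
  = (1/10)[(81) + (2) + (2) + (5)] = 90/10 = 9.
A character is irreducible iff <chi, chi> = 1, so this representation is reducible.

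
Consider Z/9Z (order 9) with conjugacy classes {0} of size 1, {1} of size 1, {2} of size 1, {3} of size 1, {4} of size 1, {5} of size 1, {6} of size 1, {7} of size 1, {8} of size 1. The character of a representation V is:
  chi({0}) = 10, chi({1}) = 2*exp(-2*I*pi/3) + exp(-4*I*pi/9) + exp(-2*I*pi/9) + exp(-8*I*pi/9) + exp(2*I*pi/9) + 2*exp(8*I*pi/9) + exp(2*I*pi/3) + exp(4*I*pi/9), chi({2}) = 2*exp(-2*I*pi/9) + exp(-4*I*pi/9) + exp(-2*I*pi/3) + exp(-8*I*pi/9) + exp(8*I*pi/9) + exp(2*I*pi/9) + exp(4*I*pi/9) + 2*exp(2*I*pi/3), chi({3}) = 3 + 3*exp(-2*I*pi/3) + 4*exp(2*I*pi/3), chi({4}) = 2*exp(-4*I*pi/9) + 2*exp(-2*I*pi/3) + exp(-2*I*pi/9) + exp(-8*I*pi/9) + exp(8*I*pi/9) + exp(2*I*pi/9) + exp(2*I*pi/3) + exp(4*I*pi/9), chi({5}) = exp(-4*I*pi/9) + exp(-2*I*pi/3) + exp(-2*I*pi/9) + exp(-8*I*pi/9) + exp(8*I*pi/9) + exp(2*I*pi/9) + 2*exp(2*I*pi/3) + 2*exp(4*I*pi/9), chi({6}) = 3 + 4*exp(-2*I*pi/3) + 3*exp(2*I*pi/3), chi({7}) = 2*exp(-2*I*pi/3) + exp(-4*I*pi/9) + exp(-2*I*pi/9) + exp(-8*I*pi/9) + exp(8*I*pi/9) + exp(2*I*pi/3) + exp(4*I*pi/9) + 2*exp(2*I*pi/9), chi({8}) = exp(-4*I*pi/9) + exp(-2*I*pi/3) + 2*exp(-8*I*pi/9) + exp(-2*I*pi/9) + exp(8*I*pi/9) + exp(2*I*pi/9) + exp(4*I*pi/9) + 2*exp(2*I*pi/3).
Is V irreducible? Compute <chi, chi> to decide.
Not irreducible (reducible): <chi, chi> = 14 > 1.

Why: <chi, chi> = (1/|G|) sum_C |C| * |chi(C)|^2 = (1/9)[1*|10|^2 + 1*|2*exp(-2*I*pi/3) + exp(-4*I*pi/9) + exp(-2*I*pi/9) + exp(-8*I*pi/9) + exp(2*I*pi/9) + 2*exp(8*I*pi/9) + exp(2*I*pi/3) + exp(4*I*pi/9)|^2 + 1*|2*exp(-2*I*pi/9) + exp(-4*I*pi/9) + exp(-2*I*pi/3) + exp(-8*I*pi/9) + exp(8*I*pi/9) + exp(2*I*pi/9) + exp(4*I*pi/9) + 2*exp(2*I*pi/3)|^2 + 1*|3 + 3*exp(-2*I*pi/3) + 4*exp(2*I*pi/3)|^2 + 1*|2*exp(-4*I*pi/9) + 2*exp(-2*I*pi/3) + exp(-2*I*pi/9) + exp(-8*I*pi/9) + exp(8*I*pi/9) + exp(2*I*pi/9) + exp(2*I*pi/3) + exp(4*I*pi/9)|^2 + 1*|exp(-4*I*pi/9) + exp(-2*I*pi/3) + exp(-2*I*pi/9) + exp(-8*I*pi/9) + exp(8*I*pi/9) + exp(2*I*pi/9) + 2*exp(2*I*pi/3) + 2*exp(4*I*pi/9)|^2 + 1*|3 + 4*exp(-2*I*pi/3) + 3*exp(2*I*pi/3)|^2 + 1*|2*exp(-2*I*pi/3) + exp(-4*I*pi/9) + exp(-2*I*pi/9) + exp(-8*I*pi/9) + exp(8*I*pi/9) + exp(2*I*pi/3) + exp(4*I*pi/9) + 2*exp(2*I*pi/9)|^2 + 1*|exp(-4*I*pi/9) + exp(-2*I*pi/3) + 2*exp(-8*I*pi/9) + exp(-2*I*pi/9) + exp(8*I*pi/9) + exp(2*I*pi/9) + exp(4*I*pi/9) + 2*exp(2*I*pi/3)|^2]
  = (1/9)[(100) + (14 + 12*exp(-4*I*pi/9) + 10*exp(-2*I*pi/3) + 11*exp(-2*I*pi/9) + 10*exp(-8*I*pi/9) + 10*exp(8*I*pi/9) + 11*exp(2*I*pi/9) + 10*exp(2*I*pi/3) + 12*exp(4*I*pi/9)) + (14 + 11*exp(-4*I*pi/9) + 10*exp(-2*I*pi/3) + 10*exp(-2*I*pi/9) + 12*exp(-8*I*pi/9) + 12*exp(8*I*pi/9) + 10*exp(2*I*pi/9) + 10*exp(2*I*pi/3) + 11*exp(4*I*pi/9)) + (1) + (14 + 10*exp(-4*I*pi/9) + 10*exp(-2*I*pi/3) + 12*exp(-2*I*pi/9) + 11*exp(-8*I*pi/9) + 11*exp(8*I*pi/9) + 12*exp(2*I*pi/9) + 10*exp(2*I*pi/3) + 10*exp(4*I*pi/9)) + (14 + 10*exp(-4*I*pi/9) + 10*exp(-2*I*pi/3) + 12*exp(-2*I*pi/9) + 11*exp(-8*I*pi/9) + 11*exp(8*I*pi/9) + 12*exp(2*I*pi/9) + 10*exp(2*I*pi/3) + 10*exp(4*I*pi/9)) + (1) + (14 + 11*exp(-4*I*pi/9) + 10*exp(-2*I*pi/3) + 10*exp(-2*I*pi/9) + 12*exp(-8*I*pi/9) + 12*exp(8*I*pi/9) + 10*exp(2*I*pi/9) + 10*exp(2*I*pi/3) + 11*exp(4*I*pi/9)) + (14 + 12*exp(-4*I*pi/9) + 10*exp(-2*I*pi/3) + 11*exp(-2*I*pi/9) + 10*exp(-8*I*pi/9) + 10*exp(8*I*pi/9) + 11*exp(2*I*pi/9) + 10*exp(2*I*pi/3) + 12*exp(4*I*pi/9))] = 126/9 = 14.
(Exp terms are combined using exp(i*s)*conj(exp(i*t)) = exp(i*(s-t)), and sums of them are collapsed using the identity that for every m > 1 the m distinct m-th roots of unity sum to 0, e.g. 1 + exp(2*I*pi/3) + exp(-2*I*pi/3) = 0.)
A character is irreducible iff <chi, chi> = 1, so this representation is reducible.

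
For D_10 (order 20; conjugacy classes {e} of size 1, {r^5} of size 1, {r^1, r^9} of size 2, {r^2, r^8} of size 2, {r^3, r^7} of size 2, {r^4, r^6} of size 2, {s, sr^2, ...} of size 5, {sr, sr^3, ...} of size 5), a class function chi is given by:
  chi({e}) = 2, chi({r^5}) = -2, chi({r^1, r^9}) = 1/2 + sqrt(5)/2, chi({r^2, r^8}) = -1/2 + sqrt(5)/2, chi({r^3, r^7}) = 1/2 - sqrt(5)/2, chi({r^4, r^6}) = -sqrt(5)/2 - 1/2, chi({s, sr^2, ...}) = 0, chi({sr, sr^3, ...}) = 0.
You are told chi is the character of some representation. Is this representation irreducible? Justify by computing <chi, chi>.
Irreducible: <chi, chi> = 1.

<chi, chi> = (1/|G|) sum_C |C| * |chi(C)|^2 = (1/20)[1*|2|^2 + 1*|-2|^2 + 2*|1/2 + sqrt(5)/2|^2 + 2*|-1/2 + sqrt(5)/2|^2 + 2*|1/2 - sqrt(5)/2|^2 + 2*|-sqrt(5)/2 - 1/2|^2 + 5*|0|^2 + 5*|0|^2]
  = (1/20)[(4) + (4) + (sqrt(5) + 3) + (3 - sqrt(5)) + (3 - sqrt(5)) + (sqrt(5) + 3) + (0) + (0)] = 20/20 = 1.
A character is irreducible iff <chi, chi> = 1, so this representation is irreducible.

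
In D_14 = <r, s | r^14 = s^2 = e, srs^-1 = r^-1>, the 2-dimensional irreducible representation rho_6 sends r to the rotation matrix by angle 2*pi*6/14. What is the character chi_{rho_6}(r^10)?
chi_{rho_6}(r^10) = 2*cos(2*pi*6*10/14) = -2*cos(3*pi/7)

Derivation: rho_6(r^10) is rotation by angle 2*pi*6*10/14, whose trace is 2*cos(2*pi*6*10/14) = -2*cos(3*pi/7).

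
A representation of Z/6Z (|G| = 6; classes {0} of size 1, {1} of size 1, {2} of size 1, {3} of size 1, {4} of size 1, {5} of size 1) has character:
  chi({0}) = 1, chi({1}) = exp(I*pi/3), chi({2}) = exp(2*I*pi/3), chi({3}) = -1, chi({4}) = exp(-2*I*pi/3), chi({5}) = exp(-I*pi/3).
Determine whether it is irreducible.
Irreducible: <chi, chi> = 1.

Solution. <chi, chi> = (1/|G|) sum_C |C| * |chi(C)|^2 = (1/6)[1*|1|^2 + 1*|exp(I*pi/3)|^2 + 1*|exp(2*I*pi/3)|^2 + 1*|-1|^2 + 1*|exp(-2*I*pi/3)|^2 + 1*|exp(-I*pi/3)|^2]
  = (1/6)[(1) + (1) + (1) + (1) + (1) + (1)] = 6/6 = 1.
(Exp terms are combined using exp(i*s)*conj(exp(i*t)) = exp(i*(s-t)), and sums of them are collapsed using the identity that for every m > 1 the m distinct m-th roots of unity sum to 0, e.g. 1 + exp(2*I*pi/3) + exp(-2*I*pi/3) = 0.)
A character is irreducible iff <chi, chi> = 1, so this representation is irreducible.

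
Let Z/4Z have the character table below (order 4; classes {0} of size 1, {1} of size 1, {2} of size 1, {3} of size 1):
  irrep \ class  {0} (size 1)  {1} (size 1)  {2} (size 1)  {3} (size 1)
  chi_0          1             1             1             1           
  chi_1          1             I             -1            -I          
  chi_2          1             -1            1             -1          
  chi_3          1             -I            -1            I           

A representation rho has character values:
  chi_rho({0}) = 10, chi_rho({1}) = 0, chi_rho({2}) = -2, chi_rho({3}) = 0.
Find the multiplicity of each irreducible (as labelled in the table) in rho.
Multiplicities: chi_0: 2, chi_1: 3, chi_2: 2, chi_3: 3.

Details: Use <chi_rho, chi> = (1/|G|) sum_C |C| * chi_rho(C) * conj(chi(C)) with |G| = 4 for each irreducible chi in the table:
  <chi_rho, chi_0> = (1/4)[1*(10)*conj(1) + 1*(0)*conj(1) + 1*(-2)*conj(1) + 1*(0)*conj(1)]
      = (1/4)[(10) + (0) + (-2) + (0)] = 8/4 = 2
  <chi_rho, chi_1> = (1/4)[1*(10)*conj(1) + 1*(0)*conj(I) + 1*(-2)*conj(-1) + 1*(0)*conj(-I)]
      = (1/4)[(10) + (0) + (2) + (0)] = 12/4 = 3
  <chi_rho, chi_2> = (1/4)[1*(10)*conj(1) + 1*(0)*conj(-1) + 1*(-2)*conj(1) + 1*(0)*conj(-1)]
      = (1/4)[(10) + (0) + (-2) + (0)] = 8/4 = 2
  <chi_rho, chi_3> = (1/4)[1*(10)*conj(1) + 1*(0)*conj(-I) + 1*(-2)*conj(-1) + 1*(0)*conj(I)]
      = (1/4)[(10) + (0) + (2) + (0)] = 12/4 = 3
(Exp terms are combined using exp(i*s)*conj(exp(i*t)) = exp(i*(s-t)), and sums of them are collapsed using the identity that for every m > 1 the m distinct m-th roots of unity sum to 0, e.g. 1 + exp(2*I*pi/3) + exp(-2*I*pi/3) = 0.)
Dimension check: dim(rho) = sum (mult * dim) = 2*1 + 3*1 + 2*1 + 3*1 = 10 = chi_rho(e) = 10.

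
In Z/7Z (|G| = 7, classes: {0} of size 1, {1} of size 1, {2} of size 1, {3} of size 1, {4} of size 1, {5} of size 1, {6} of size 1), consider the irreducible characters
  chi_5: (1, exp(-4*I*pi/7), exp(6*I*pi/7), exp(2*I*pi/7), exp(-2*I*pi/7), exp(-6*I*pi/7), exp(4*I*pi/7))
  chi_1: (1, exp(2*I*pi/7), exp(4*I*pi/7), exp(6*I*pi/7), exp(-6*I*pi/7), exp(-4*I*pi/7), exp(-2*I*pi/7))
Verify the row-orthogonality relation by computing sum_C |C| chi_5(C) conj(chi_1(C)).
Sum = 0; so <chi_5, chi_1> = 0 (distinct irreducibles are orthogonal).

Argument: Compute term by term over conjugacy classes (|C| * chi_5(C) * conj(chi_1(C))):
  1*(1)*conj(1) + 1*(exp(-4*I*pi/7))*conj(exp(2*I*pi/7)) + 1*(exp(6*I*pi/7))*conj(exp(4*I*pi/7)) + 1*(exp(2*I*pi/7))*conj(exp(6*I*pi/7)) + 1*(exp(-2*I*pi/7))*conj(exp(-6*I*pi/7)) + 1*(exp(-6*I*pi/7))*conj(exp(-4*I*pi/7)) + 1*(exp(4*I*pi/7))*conj(exp(-2*I*pi/7))
  = (1) + (exp(-6*I*pi/7)) + (exp(2*I*pi/7)) + (exp(-4*I*pi/7)) + (exp(4*I*pi/7)) + (exp(-2*I*pi/7)) + (exp(6*I*pi/7))
  = 0.
(Exp terms are combined using exp(i*s)*conj(exp(i*t)) = exp(i*(s-t)), and sums of them are collapsed using the identity that for every m > 1 the m distinct m-th roots of unity sum to 0, e.g. 1 + exp(2*I*pi/3) + exp(-2*I*pi/3) = 0.)
Dividing by |G| = 7 gives 0/7 = 0, matching the row-orthogonality relation <chi_5, chi_1> = [chi_5 = chi_1].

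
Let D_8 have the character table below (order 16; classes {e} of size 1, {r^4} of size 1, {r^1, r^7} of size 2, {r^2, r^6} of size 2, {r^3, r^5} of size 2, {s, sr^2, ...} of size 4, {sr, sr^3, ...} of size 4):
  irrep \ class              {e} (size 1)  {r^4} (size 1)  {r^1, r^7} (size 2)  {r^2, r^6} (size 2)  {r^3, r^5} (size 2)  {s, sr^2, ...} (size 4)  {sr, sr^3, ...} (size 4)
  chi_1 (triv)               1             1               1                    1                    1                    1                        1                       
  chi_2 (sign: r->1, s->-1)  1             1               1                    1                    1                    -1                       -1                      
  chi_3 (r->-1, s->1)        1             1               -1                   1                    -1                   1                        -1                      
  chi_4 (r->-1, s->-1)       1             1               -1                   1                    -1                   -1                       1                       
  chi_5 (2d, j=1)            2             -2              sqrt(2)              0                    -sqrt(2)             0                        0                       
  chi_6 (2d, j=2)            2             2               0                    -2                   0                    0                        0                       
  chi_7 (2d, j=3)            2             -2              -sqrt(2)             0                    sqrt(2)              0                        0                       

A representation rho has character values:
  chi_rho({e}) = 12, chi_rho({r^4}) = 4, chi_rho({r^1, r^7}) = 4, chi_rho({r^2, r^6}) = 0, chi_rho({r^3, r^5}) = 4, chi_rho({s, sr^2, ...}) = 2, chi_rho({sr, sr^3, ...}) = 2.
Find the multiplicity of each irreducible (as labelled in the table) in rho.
Multiplicities: chi_1: 3, chi_2: 1, chi_3: 0, chi_4: 0, chi_5: 1, chi_6: 2, chi_7: 1.

Working: Use <chi_rho, chi> = (1/|G|) sum_C |C| * chi_rho(C) * conj(chi(C)) with |G| = 16 for each irreducible chi in the table:
  <chi_rho, chi_1> = (1/16)[1*(12)*conj(1) + 1*(4)*conj(1) + 2*(4)*conj(1) + 2*(0)*conj(1) + 2*(4)*conj(1) + 4*(2)*conj(1) + 4*(2)*conj(1)]
      = (1/16)[(12) + (4) + (8) + (0) + (8) + (8) + (8)] = 48/16 = 3
  <chi_rho, chi_2> = (1/16)[1*(12)*conj(1) + 1*(4)*conj(1) + 2*(4)*conj(1) + 2*(0)*conj(1) + 2*(4)*conj(1) + 4*(2)*conj(-1) + 4*(2)*conj(-1)]
      = (1/16)[(12) + (4) + (8) + (0) + (8) + (-8) + (-8)] = 16/16 = 1
  <chi_rho, chi_3> = (1/16)[1*(12)*conj(1) + 1*(4)*conj(1) + 2*(4)*conj(-1) + 2*(0)*conj(1) + 2*(4)*conj(-1) + 4*(2)*conj(1) + 4*(2)*conj(-1)]
      = (1/16)[(12) + (4) + (-8) + (0) + (-8) + (8) + (-8)] = 0/16 = 0
  <chi_rho, chi_4> = (1/16)[1*(12)*conj(1) + 1*(4)*conj(1) + 2*(4)*conj(-1) + 2*(0)*conj(1) + 2*(4)*conj(-1) + 4*(2)*conj(-1) + 4*(2)*conj(1)]
      = (1/16)[(12) + (4) + (-8) + (0) + (-8) + (-8) + (8)] = 0/16 = 0
  <chi_rho, chi_5> = (1/16)[1*(12)*conj(2) + 1*(4)*conj(-2) + 2*(4)*conj(sqrt(2)) + 2*(0)*conj(0) + 2*(4)*conj(-sqrt(2)) + 4*(2)*conj(0) + 4*(2)*conj(0)]
      = (1/16)[(24) + (-8) + (8*sqrt(2)) + (0) + (-8*sqrt(2)) + (0) + (0)] = 16/16 = 1
  <chi_rho, chi_6> = (1/16)[1*(12)*conj(2) + 1*(4)*conj(2) + 2*(4)*conj(0) + 2*(0)*conj(-2) + 2*(4)*conj(0) + 4*(2)*conj(0) + 4*(2)*conj(0)]
      = (1/16)[(24) + (8) + (0) + (0) + (0) + (0) + (0)] = 32/16 = 2
  <chi_rho, chi_7> = (1/16)[1*(12)*conj(2) + 1*(4)*conj(-2) + 2*(4)*conj(-sqrt(2)) + 2*(0)*conj(0) + 2*(4)*conj(sqrt(2)) + 4*(2)*conj(0) + 4*(2)*conj(0)]
      = (1/16)[(24) + (-8) + (-8*sqrt(2)) + (0) + (8*sqrt(2)) + (0) + (0)] = 16/16 = 1
Dimension check: dim(rho) = sum (mult * dim) = 3*1 + 1*1 + 0*1 + 0*1 + 1*2 + 2*2 + 1*2 = 12 = chi_rho(e) = 12.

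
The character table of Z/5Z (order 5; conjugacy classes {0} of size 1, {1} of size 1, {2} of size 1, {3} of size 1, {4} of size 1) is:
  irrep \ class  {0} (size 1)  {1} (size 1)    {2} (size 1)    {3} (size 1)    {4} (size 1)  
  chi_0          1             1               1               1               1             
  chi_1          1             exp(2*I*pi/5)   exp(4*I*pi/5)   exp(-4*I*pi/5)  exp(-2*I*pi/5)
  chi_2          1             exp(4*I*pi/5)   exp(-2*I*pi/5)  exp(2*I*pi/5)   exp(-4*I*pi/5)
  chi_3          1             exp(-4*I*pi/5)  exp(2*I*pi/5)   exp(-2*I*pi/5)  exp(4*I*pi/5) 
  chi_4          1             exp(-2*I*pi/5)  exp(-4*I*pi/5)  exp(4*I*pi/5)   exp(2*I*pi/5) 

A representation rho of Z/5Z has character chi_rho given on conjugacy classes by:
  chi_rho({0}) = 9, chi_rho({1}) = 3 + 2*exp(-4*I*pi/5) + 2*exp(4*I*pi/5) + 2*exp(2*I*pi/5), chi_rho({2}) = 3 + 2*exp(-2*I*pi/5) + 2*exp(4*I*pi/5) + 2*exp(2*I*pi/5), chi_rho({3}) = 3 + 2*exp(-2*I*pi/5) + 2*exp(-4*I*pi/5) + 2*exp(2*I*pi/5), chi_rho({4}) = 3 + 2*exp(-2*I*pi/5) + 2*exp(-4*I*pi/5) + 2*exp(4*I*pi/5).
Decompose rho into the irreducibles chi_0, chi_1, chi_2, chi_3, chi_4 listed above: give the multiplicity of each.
Multiplicities: chi_0: 3, chi_1: 2, chi_2: 2, chi_3: 2, chi_4: 0.

Use <chi_rho, chi> = (1/|G|) sum_C |C| * chi_rho(C) * conj(chi(C)) with |G| = 5 for each irreducible chi in the table:
  <chi_rho, chi_0> = (1/5)[1*(9)*conj(1) + 1*(3 + 2*exp(-4*I*pi/5) + 2*exp(4*I*pi/5) + 2*exp(2*I*pi/5))*conj(1) + 1*(3 + 2*exp(-2*I*pi/5) + 2*exp(4*I*pi/5) + 2*exp(2*I*pi/5))*conj(1) + 1*(3 + 2*exp(-2*I*pi/5) + 2*exp(-4*I*pi/5) + 2*exp(2*I*pi/5))*conj(1) + 1*(3 + 2*exp(-2*I*pi/5) + 2*exp(-4*I*pi/5) + 2*exp(4*I*pi/5))*conj(1)]
      = (1/5)[(9) + (3 + 2*exp(-4*I*pi/5) + 2*exp(4*I*pi/5) + 2*exp(2*I*pi/5)) + (3 + 2*exp(-2*I*pi/5) + 2*exp(4*I*pi/5) + 2*exp(2*I*pi/5)) + (3 + 2*exp(-2*I*pi/5) + 2*exp(-4*I*pi/5) + 2*exp(2*I*pi/5)) + (3 + 2*exp(-2*I*pi/5) + 2*exp(-4*I*pi/5) + 2*exp(4*I*pi/5))] = 15/5 = 3
  <chi_rho, chi_1> = (1/5)[1*(9)*conj(1) + 1*(3 + 2*exp(-4*I*pi/5) + 2*exp(4*I*pi/5) + 2*exp(2*I*pi/5))*conj(exp(2*I*pi/5)) + 1*(3 + 2*exp(-2*I*pi/5) + 2*exp(4*I*pi/5) + 2*exp(2*I*pi/5))*conj(exp(4*I*pi/5)) + 1*(3 + 2*exp(-2*I*pi/5) + 2*exp(-4*I*pi/5) + 2*exp(2*I*pi/5))*conj(exp(-4*I*pi/5)) + 1*(3 + 2*exp(-2*I*pi/5) + 2*exp(-4*I*pi/5) + 2*exp(4*I*pi/5))*conj(exp(-2*I*pi/5))]
      = (1/5)[(9) + (2 + 3*exp(-2*I*pi/5) + 2*exp(4*I*pi/5) + 2*exp(2*I*pi/5)) + (2 + 2*exp(-2*I*pi/5) + 3*exp(-4*I*pi/5) + 2*exp(4*I*pi/5)) + (2 + 2*exp(-4*I*pi/5) + 3*exp(4*I*pi/5) + 2*exp(2*I*pi/5)) + (2 + 2*exp(-2*I*pi/5) + 2*exp(-4*I*pi/5) + 3*exp(2*I*pi/5))] = 10/5 = 2
  <chi_rho, chi_2> = (1/5)[1*(9)*conj(1) + 1*(3 + 2*exp(-4*I*pi/5) + 2*exp(4*I*pi/5) + 2*exp(2*I*pi/5))*conj(exp(4*I*pi/5)) + 1*(3 + 2*exp(-2*I*pi/5) + 2*exp(4*I*pi/5) + 2*exp(2*I*pi/5))*conj(exp(-2*I*pi/5)) + 1*(3 + 2*exp(-2*I*pi/5) + 2*exp(-4*I*pi/5) + 2*exp(2*I*pi/5))*conj(exp(2*I*pi/5)) + 1*(3 + 2*exp(-2*I*pi/5) + 2*exp(-4*I*pi/5) + 2*exp(4*I*pi/5))*conj(exp(-4*I*pi/5))]
      = (1/5)[(9) + (2 + 2*exp(-2*I*pi/5) + 3*exp(-4*I*pi/5) + 2*exp(2*I*pi/5)) + (2 + 2*exp(-4*I*pi/5) + 2*exp(4*I*pi/5) + 3*exp(2*I*pi/5)) + (2 + 3*exp(-2*I*pi/5) + 2*exp(-4*I*pi/5) + 2*exp(4*I*pi/5)) + (2 + 2*exp(-2*I*pi/5) + 3*exp(4*I*pi/5) + 2*exp(2*I*pi/5))] = 10/5 = 2
  <chi_rho, chi_3> = (1/5)[1*(9)*conj(1) + 1*(3 + 2*exp(-4*I*pi/5) + 2*exp(4*I*pi/5) + 2*exp(2*I*pi/5))*conj(exp(-4*I*pi/5)) + 1*(3 + 2*exp(-2*I*pi/5) + 2*exp(4*I*pi/5) + 2*exp(2*I*pi/5))*conj(exp(2*I*pi/5)) + 1*(3 + 2*exp(-2*I*pi/5) + 2*exp(-4*I*pi/5) + 2*exp(2*I*pi/5))*conj(exp(-2*I*pi/5)) + 1*(3 + 2*exp(-2*I*pi/5) + 2*exp(-4*I*pi/5) + 2*exp(4*I*pi/5))*conj(exp(4*I*pi/5))]
      = (1/5)[(9) + (2 + 2*exp(-2*I*pi/5) + 2*exp(-4*I*pi/5) + 3*exp(4*I*pi/5)) + (2 + 3*exp(-2*I*pi/5) + 2*exp(-4*I*pi/5) + 2*exp(2*I*pi/5)) + (2 + 2*exp(-2*I*pi/5) + 2*exp(4*I*pi/5) + 3*exp(2*I*pi/5)) + (2 + 3*exp(-4*I*pi/5) + 2*exp(4*I*pi/5) + 2*exp(2*I*pi/5))] = 10/5 = 2
  <chi_rho, chi_4> = (1/5)[1*(9)*conj(1) + 1*(3 + 2*exp(-4*I*pi/5) + 2*exp(4*I*pi/5) + 2*exp(2*I*pi/5))*conj(exp(-2*I*pi/5)) + 1*(3 + 2*exp(-2*I*pi/5) + 2*exp(4*I*pi/5) + 2*exp(2*I*pi/5))*conj(exp(-4*I*pi/5)) + 1*(3 + 2*exp(-2*I*pi/5) + 2*exp(-4*I*pi/5) + 2*exp(2*I*pi/5))*conj(exp(4*I*pi/5)) + 1*(3 + 2*exp(-2*I*pi/5) + 2*exp(-4*I*pi/5) + 2*exp(4*I*pi/5))*conj(exp(2*I*pi/5))]
      = (1/5)[(9) + (2*exp(-2*I*pi/5) + 2*exp(-4*I*pi/5) + 2*exp(4*I*pi/5) + 3*exp(2*I*pi/5)) + (2*exp(-2*I*pi/5) + 2*exp(-4*I*pi/5) + 3*exp(4*I*pi/5) + 2*exp(2*I*pi/5)) + (2*exp(-2*I*pi/5) + 3*exp(-4*I*pi/5) + 2*exp(4*I*pi/5) + 2*exp(2*I*pi/5)) + (3*exp(-2*I*pi/5) + 2*exp(-4*I*pi/5) + 2*exp(4*I*pi/5) + 2*exp(2*I*pi/5))] = 0/5 = 0
(Exp terms are combined using exp(i*s)*conj(exp(i*t)) = exp(i*(s-t)), and sums of them are collapsed using the identity that for every m > 1 the m distinct m-th roots of unity sum to 0, e.g. 1 + exp(2*I*pi/3) + exp(-2*I*pi/3) = 0.)
Dimension check: dim(rho) = sum (mult * dim) = 3*1 + 2*1 + 2*1 + 2*1 + 0*1 = 9 = chi_rho(e) = 9.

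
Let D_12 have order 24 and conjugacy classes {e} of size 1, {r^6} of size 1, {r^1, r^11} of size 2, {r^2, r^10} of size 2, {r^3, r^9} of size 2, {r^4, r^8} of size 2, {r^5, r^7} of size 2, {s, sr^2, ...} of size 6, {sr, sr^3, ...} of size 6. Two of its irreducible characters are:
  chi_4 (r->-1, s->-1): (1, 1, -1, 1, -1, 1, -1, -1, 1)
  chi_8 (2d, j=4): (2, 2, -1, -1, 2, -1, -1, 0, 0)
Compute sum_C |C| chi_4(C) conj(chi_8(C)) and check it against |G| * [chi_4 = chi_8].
Sum = 0; so <chi_4, chi_8> = 0 (distinct irreducibles are orthogonal).

Details: Compute term by term over conjugacy classes (|C| * chi_4(C) * conj(chi_8(C))):
  1*(1)*conj(2) + 1*(1)*conj(2) + 2*(-1)*conj(-1) + 2*(1)*conj(-1) + 2*(-1)*conj(2) + 2*(1)*conj(-1) + 2*(-1)*conj(-1) + 6*(-1)*conj(0) + 6*(1)*conj(0)
  = (2) + (2) + (2) + (-2) + (-4) + (-2) + (2) + (0) + (0)
  = 0.
Dividing by |G| = 24 gives 0/24 = 0, matching the row-orthogonality relation <chi_4, chi_8> = [chi_4 = chi_8].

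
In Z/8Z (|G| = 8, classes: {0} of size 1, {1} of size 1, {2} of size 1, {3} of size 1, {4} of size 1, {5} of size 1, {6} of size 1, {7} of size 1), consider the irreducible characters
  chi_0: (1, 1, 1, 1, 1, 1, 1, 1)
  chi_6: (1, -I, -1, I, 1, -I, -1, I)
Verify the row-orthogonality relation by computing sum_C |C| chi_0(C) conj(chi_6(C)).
Sum = 0; so <chi_0, chi_6> = 0 (distinct irreducibles are orthogonal).

Details: Compute term by term over conjugacy classes (|C| * chi_0(C) * conj(chi_6(C))):
  1*(1)*conj(1) + 1*(1)*conj(-I) + 1*(1)*conj(-1) + 1*(1)*conj(I) + 1*(1)*conj(1) + 1*(1)*conj(-I) + 1*(1)*conj(-1) + 1*(1)*conj(I)
  = (1) + (I) + (-1) + (-I) + (1) + (I) + (-1) + (-I)
  = 0.
(Exp terms are combined using exp(i*s)*conj(exp(i*t)) = exp(i*(s-t)), and sums of them are collapsed using the identity that for every m > 1 the m distinct m-th roots of unity sum to 0, e.g. 1 + exp(2*I*pi/3) + exp(-2*I*pi/3) = 0.)
Dividing by |G| = 8 gives 0/8 = 0, matching the row-orthogonality relation <chi_0, chi_6> = [chi_0 = chi_6].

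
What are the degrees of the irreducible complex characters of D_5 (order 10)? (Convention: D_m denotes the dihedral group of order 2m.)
Dimensions: 1, 1, 2, 2

Derivation: There are 4 irreducibles (= number of conjugacy classes). Their dimensions d_i satisfy sum d_i^2 = |G| = 10: 1 + 1 + 4 + 4 = 10.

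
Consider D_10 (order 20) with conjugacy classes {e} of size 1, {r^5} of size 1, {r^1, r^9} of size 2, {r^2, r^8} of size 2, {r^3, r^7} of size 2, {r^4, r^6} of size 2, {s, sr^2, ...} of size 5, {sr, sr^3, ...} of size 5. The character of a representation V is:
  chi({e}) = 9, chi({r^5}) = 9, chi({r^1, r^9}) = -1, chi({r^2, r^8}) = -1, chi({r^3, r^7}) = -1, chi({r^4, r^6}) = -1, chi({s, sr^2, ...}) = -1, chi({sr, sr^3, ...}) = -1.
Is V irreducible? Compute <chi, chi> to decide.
Not irreducible (reducible): <chi, chi> = 9 > 1.

Derivation: <chi, chi> = (1/|G|) sum_C |C| * |chi(C)|^2 = (1/20)[1*|9|^2 + 1*|9|^2 + 2*|-1|^2 + 2*|-1|^2 + 2*|-1|^2 + 2*|-1|^2 + 5*|-1|^2 + 5*|-1|^2]
  = (1/20)[(81) + (81) + (2) + (2) + (2) + (2) + (5) + (5)] = 180/20 = 9.
A character is irreducible iff <chi, chi> = 1, so this representation is reducible.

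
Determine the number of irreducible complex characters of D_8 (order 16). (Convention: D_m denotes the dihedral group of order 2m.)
7

The number of irreducible complex representations of a finite group equals its number of conjugacy classes. D_8 has 7 conjugacy classes (n/2 + 3 for n even), so D_8 (order 16) has exactly 7 irreducible complex representations.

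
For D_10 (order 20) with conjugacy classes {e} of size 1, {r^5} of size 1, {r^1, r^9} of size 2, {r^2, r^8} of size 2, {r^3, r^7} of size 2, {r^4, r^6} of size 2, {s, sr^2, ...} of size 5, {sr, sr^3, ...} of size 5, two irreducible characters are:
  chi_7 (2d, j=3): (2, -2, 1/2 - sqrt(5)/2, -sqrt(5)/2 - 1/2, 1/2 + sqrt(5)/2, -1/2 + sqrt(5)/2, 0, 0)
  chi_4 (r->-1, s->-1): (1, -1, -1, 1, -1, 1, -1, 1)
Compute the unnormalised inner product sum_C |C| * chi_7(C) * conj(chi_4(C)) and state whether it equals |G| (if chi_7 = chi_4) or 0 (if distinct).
Sum = 0; so <chi_7, chi_4> = 0 (distinct irreducibles are orthogonal).

Compute term by term over conjugacy classes (|C| * chi_7(C) * conj(chi_4(C))):
  1*(2)*conj(1) + 1*(-2)*conj(-1) + 2*(1/2 - sqrt(5)/2)*conj(-1) + 2*(-sqrt(5)/2 - 1/2)*conj(1) + 2*(1/2 + sqrt(5)/2)*conj(-1) + 2*(-1/2 + sqrt(5)/2)*conj(1) + 5*(0)*conj(-1) + 5*(0)*conj(1)
  = (2) + (2) + (-1 + sqrt(5)) + (-sqrt(5) - 1) + (-sqrt(5) - 1) + (-1 + sqrt(5)) + (0) + (0)
  = 0.
Dividing by |G| = 20 gives 0/20 = 0, matching the row-orthogonality relation <chi_7, chi_4> = [chi_7 = chi_4].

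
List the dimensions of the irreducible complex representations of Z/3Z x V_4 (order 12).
Dimensions: 1, 1, 1, 1, 1, 1, 1, 1, 1, 1, 1, 1

Proof sketch: There are 12 irreducibles (= number of conjugacy classes). Their dimensions d_i satisfy sum d_i^2 = |G| = 12: 1 + 1 + 1 + 1 + 1 + 1 + 1 + 1 + 1 + 1 + 1 + 1 = 12. (For the product with Z/3Z: each of the 3 1-dim characters of Z/3Z tensors with each irrep of V_4, giving 3 copies of each V_4-dimension.)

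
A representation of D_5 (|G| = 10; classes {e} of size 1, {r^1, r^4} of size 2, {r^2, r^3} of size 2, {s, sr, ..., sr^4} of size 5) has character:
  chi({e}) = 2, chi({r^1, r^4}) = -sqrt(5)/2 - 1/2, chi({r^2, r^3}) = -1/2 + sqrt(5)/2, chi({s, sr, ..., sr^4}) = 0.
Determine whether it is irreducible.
Irreducible: <chi, chi> = 1.

Details: <chi, chi> = (1/|G|) sum_C |C| * |chi(C)|^2 = (1/10)[1*|2|^2 + 2*|-sqrt(5)/2 - 1/2|^2 + 2*|-1/2 + sqrt(5)/2|^2 + 5*|0|^2]
  = (1/10)[(4) + (sqrt(5) + 3) + (3 - sqrt(5)) + (0)] = 10/10 = 1.
A character is irreducible iff <chi, chi> = 1, so this representation is irreducible.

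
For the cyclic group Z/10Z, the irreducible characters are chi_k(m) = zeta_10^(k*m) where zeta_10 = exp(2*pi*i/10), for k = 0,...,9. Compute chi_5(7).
chi_5(7) = zeta_10^35 = -1

Solution. chi_5(7) = zeta_10^(5*7) = zeta_10^35. Since zeta_10^10 = 1, this equals zeta_10^5 = exp(2*pi*i*5/10) = -1.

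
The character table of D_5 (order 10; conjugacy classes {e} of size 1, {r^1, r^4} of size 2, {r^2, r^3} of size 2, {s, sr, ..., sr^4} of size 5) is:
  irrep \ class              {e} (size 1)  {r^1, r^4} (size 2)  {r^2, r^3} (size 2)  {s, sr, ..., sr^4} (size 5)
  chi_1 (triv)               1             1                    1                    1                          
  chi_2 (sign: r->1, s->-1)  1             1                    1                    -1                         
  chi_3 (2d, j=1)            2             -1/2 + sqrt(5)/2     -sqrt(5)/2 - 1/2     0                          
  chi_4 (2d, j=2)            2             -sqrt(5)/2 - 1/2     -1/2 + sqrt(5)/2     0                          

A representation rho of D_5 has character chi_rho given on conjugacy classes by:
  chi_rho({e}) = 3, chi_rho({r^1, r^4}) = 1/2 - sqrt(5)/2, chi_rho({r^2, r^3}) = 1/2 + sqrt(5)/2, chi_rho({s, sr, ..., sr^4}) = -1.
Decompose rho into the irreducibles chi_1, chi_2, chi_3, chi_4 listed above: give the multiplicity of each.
Multiplicities: chi_1: 0, chi_2: 1, chi_3: 0, chi_4: 1.

Justification: Use <chi_rho, chi> = (1/|G|) sum_C |C| * chi_rho(C) * conj(chi(C)) with |G| = 10 for each irreducible chi in the table:
  <chi_rho, chi_1> = (1/10)[1*(3)*conj(1) + 2*(1/2 - sqrt(5)/2)*conj(1) + 2*(1/2 + sqrt(5)/2)*conj(1) + 5*(-1)*conj(1)]
      = (1/10)[(3) + (1 - sqrt(5)) + (1 + sqrt(5)) + (-5)] = 0/10 = 0
  <chi_rho, chi_2> = (1/10)[1*(3)*conj(1) + 2*(1/2 - sqrt(5)/2)*conj(1) + 2*(1/2 + sqrt(5)/2)*conj(1) + 5*(-1)*conj(-1)]
      = (1/10)[(3) + (1 - sqrt(5)) + (1 + sqrt(5)) + (5)] = 10/10 = 1
  <chi_rho, chi_3> = (1/10)[1*(3)*conj(2) + 2*(1/2 - sqrt(5)/2)*conj(-1/2 + sqrt(5)/2) + 2*(1/2 + sqrt(5)/2)*conj(-sqrt(5)/2 - 1/2) + 5*(-1)*conj(0)]
      = (1/10)[(6) + (-3 + sqrt(5)) + (-3 - sqrt(5)) + (0)] = 0/10 = 0
  <chi_rho, chi_4> = (1/10)[1*(3)*conj(2) + 2*(1/2 - sqrt(5)/2)*conj(-sqrt(5)/2 - 1/2) + 2*(1/2 + sqrt(5)/2)*conj(-1/2 + sqrt(5)/2) + 5*(-1)*conj(0)]
      = (1/10)[(6) + (2) + (2) + (0)] = 10/10 = 1
Dimension check: dim(rho) = sum (mult * dim) = 0*1 + 1*1 + 0*2 + 1*2 = 3 = chi_rho(e) = 3.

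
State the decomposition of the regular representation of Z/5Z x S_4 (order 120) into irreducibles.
Each irreducible V_i of dimension d_i appears with multiplicity d_i, i.e. rho_reg = (direct sum over all irreducibles V_i) d_i V_i. The irreducible dimensions for Z/5Z x S_4 are 1, 1, 1, 1, 1, 1, 1, 1, 1, 1, 2, 2, 2, 2, 2, 3, 3, 3, 3, 3, 3, 3, 3, 3, 3: 10 irreducibles of dimension 1, each with multiplicity 1; 5 irreducibles of dimension 2, each with multiplicity 2; 10 irreducibles of dimension 3, each with multiplicity 3. Total dimension 10*1*1 + 5*2*2 + 10*3*3 = 120 = |G|.

Explanation: General theorem: in the regular representation of a finite group G, each irreducible appears with multiplicity equal to its dimension. Check: dim(rho_reg) = sum d_i^2 = 1 + 1 + 1 + 1 + 1 + 1 + 1 + 1 + 1 + 1 + 4 + 4 + 4 + 4 + 4 + 9 + 9 + 9 + 9 + 9 + 9 + 9 + 9 + 9 + 9 = 120 = |G|.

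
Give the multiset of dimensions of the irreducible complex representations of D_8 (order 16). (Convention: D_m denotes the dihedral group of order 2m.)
Dimensions: 1, 1, 1, 1, 2, 2, 2

Details: There are 7 irreducibles (= number of conjugacy classes). Their dimensions d_i satisfy sum d_i^2 = |G| = 16: 1 + 1 + 1 + 1 + 4 + 4 + 4 = 16.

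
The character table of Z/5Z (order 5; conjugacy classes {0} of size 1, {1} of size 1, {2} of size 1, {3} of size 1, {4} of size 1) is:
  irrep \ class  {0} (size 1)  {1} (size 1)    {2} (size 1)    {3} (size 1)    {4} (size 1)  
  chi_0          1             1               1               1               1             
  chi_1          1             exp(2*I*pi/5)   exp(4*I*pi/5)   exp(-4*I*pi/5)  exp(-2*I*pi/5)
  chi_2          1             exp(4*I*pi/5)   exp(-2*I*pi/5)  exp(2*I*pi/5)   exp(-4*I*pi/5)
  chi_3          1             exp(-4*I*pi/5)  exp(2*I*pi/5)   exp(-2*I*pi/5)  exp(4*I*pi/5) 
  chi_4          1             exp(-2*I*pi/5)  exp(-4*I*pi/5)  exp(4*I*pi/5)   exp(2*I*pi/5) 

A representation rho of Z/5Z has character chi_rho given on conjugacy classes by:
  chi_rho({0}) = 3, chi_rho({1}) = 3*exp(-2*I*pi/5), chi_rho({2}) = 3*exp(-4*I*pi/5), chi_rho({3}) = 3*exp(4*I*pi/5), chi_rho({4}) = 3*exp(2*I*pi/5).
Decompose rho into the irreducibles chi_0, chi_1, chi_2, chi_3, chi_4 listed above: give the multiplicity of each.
Multiplicities: chi_0: 0, chi_1: 0, chi_2: 0, chi_3: 0, chi_4: 3.

Proof sketch: Use <chi_rho, chi> = (1/|G|) sum_C |C| * chi_rho(C) * conj(chi(C)) with |G| = 5 for each irreducible chi in the table:
  <chi_rho, chi_0> = (1/5)[1*(3)*conj(1) + 1*(3*exp(-2*I*pi/5))*conj(1) + 1*(3*exp(-4*I*pi/5))*conj(1) + 1*(3*exp(4*I*pi/5))*conj(1) + 1*(3*exp(2*I*pi/5))*conj(1)]
      = (1/5)[(3) + (3*exp(-2*I*pi/5)) + (3*exp(-4*I*pi/5)) + (3*exp(4*I*pi/5)) + (3*exp(2*I*pi/5))] = 0/5 = 0
  <chi_rho, chi_1> = (1/5)[1*(3)*conj(1) + 1*(3*exp(-2*I*pi/5))*conj(exp(2*I*pi/5)) + 1*(3*exp(-4*I*pi/5))*conj(exp(4*I*pi/5)) + 1*(3*exp(4*I*pi/5))*conj(exp(-4*I*pi/5)) + 1*(3*exp(2*I*pi/5))*conj(exp(-2*I*pi/5))]
      = (1/5)[(3) + (3*exp(-4*I*pi/5)) + (3*exp(2*I*pi/5)) + (3*exp(-2*I*pi/5)) + (3*exp(4*I*pi/5))] = 0/5 = 0
  <chi_rho, chi_2> = (1/5)[1*(3)*conj(1) + 1*(3*exp(-2*I*pi/5))*conj(exp(4*I*pi/5)) + 1*(3*exp(-4*I*pi/5))*conj(exp(-2*I*pi/5)) + 1*(3*exp(4*I*pi/5))*conj(exp(2*I*pi/5)) + 1*(3*exp(2*I*pi/5))*conj(exp(-4*I*pi/5))]
      = (1/5)[(3) + (3*exp(4*I*pi/5)) + (3*exp(-2*I*pi/5)) + (3*exp(2*I*pi/5)) + (3*exp(-4*I*pi/5))] = 0/5 = 0
  <chi_rho, chi_3> = (1/5)[1*(3)*conj(1) + 1*(3*exp(-2*I*pi/5))*conj(exp(-4*I*pi/5)) + 1*(3*exp(-4*I*pi/5))*conj(exp(2*I*pi/5)) + 1*(3*exp(4*I*pi/5))*conj(exp(-2*I*pi/5)) + 1*(3*exp(2*I*pi/5))*conj(exp(4*I*pi/5))]
      = (1/5)[(3) + (3*exp(2*I*pi/5)) + (3*exp(4*I*pi/5)) + (3*exp(-4*I*pi/5)) + (3*exp(-2*I*pi/5))] = 0/5 = 0
  <chi_rho, chi_4> = (1/5)[1*(3)*conj(1) + 1*(3*exp(-2*I*pi/5))*conj(exp(-2*I*pi/5)) + 1*(3*exp(-4*I*pi/5))*conj(exp(-4*I*pi/5)) + 1*(3*exp(4*I*pi/5))*conj(exp(4*I*pi/5)) + 1*(3*exp(2*I*pi/5))*conj(exp(2*I*pi/5))]
      = (1/5)[(3) + (3) + (3) + (3) + (3)] = 15/5 = 3
(Exp terms are combined using exp(i*s)*conj(exp(i*t)) = exp(i*(s-t)), and sums of them are collapsed using the identity that for every m > 1 the m distinct m-th roots of unity sum to 0, e.g. 1 + exp(2*I*pi/3) + exp(-2*I*pi/3) = 0.)
Dimension check: dim(rho) = sum (mult * dim) = 0*1 + 0*1 + 0*1 + 0*1 + 3*1 = 3 = chi_rho(e) = 3.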